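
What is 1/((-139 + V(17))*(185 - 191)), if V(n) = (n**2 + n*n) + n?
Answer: -1/2736 ≈ -0.00036550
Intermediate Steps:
V(n) = n + 2*n**2 (V(n) = (n**2 + n**2) + n = 2*n**2 + n = n + 2*n**2)
1/((-139 + V(17))*(185 - 191)) = 1/((-139 + 17*(1 + 2*17))*(185 - 191)) = 1/((-139 + 17*(1 + 34))*(-6)) = 1/((-139 + 17*35)*(-6)) = 1/((-139 + 595)*(-6)) = 1/(456*(-6)) = 1/(-2736) = -1/2736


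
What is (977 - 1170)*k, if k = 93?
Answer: -17949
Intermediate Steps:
(977 - 1170)*k = (977 - 1170)*93 = -193*93 = -17949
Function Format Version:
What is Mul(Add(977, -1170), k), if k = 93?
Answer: -17949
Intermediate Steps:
Mul(Add(977, -1170), k) = Mul(Add(977, -1170), 93) = Mul(-193, 93) = -17949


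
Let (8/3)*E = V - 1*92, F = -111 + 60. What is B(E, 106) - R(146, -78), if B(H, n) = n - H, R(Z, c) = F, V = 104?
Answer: 305/2 ≈ 152.50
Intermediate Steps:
F = -51
E = 9/2 (E = 3*(104 - 1*92)/8 = 3*(104 - 92)/8 = (3/8)*12 = 9/2 ≈ 4.5000)
R(Z, c) = -51
B(E, 106) - R(146, -78) = (106 - 1*9/2) - 1*(-51) = (106 - 9/2) + 51 = 203/2 + 51 = 305/2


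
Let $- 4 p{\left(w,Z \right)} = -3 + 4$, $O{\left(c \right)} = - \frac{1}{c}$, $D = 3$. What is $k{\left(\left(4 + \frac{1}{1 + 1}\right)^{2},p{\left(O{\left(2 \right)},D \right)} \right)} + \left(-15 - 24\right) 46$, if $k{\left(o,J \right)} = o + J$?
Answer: $-1774$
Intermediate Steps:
$p{\left(w,Z \right)} = - \frac{1}{4}$ ($p{\left(w,Z \right)} = - \frac{-3 + 4}{4} = \left(- \frac{1}{4}\right) 1 = - \frac{1}{4}$)
$k{\left(o,J \right)} = J + o$
$k{\left(\left(4 + \frac{1}{1 + 1}\right)^{2},p{\left(O{\left(2 \right)},D \right)} \right)} + \left(-15 - 24\right) 46 = \left(- \frac{1}{4} + \left(4 + \frac{1}{1 + 1}\right)^{2}\right) + \left(-15 - 24\right) 46 = \left(- \frac{1}{4} + \left(4 + \frac{1}{2}\right)^{2}\right) + \left(-15 - 24\right) 46 = \left(- \frac{1}{4} + \left(4 + \frac{1}{2}\right)^{2}\right) - 1794 = \left(- \frac{1}{4} + \left(\frac{9}{2}\right)^{2}\right) - 1794 = \left(- \frac{1}{4} + \frac{81}{4}\right) - 1794 = 20 - 1794 = -1774$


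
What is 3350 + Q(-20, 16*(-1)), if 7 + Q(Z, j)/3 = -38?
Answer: 3215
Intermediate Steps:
Q(Z, j) = -135 (Q(Z, j) = -21 + 3*(-38) = -21 - 114 = -135)
3350 + Q(-20, 16*(-1)) = 3350 - 135 = 3215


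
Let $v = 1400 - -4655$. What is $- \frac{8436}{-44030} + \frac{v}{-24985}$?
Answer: $- \frac{150887}{2973215} \approx -0.050749$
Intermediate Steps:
$v = 6055$ ($v = 1400 + 4655 = 6055$)
$- \frac{8436}{-44030} + \frac{v}{-24985} = - \frac{8436}{-44030} + \frac{6055}{-24985} = \left(-8436\right) \left(- \frac{1}{44030}\right) + 6055 \left(- \frac{1}{24985}\right) = \frac{114}{595} - \frac{1211}{4997} = - \frac{150887}{2973215}$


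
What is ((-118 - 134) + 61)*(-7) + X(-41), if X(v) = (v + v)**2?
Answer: 8061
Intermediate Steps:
X(v) = 4*v**2 (X(v) = (2*v)**2 = 4*v**2)
((-118 - 134) + 61)*(-7) + X(-41) = ((-118 - 134) + 61)*(-7) + 4*(-41)**2 = (-252 + 61)*(-7) + 4*1681 = -191*(-7) + 6724 = 1337 + 6724 = 8061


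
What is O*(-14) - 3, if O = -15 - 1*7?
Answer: 305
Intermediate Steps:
O = -22 (O = -15 - 7 = -22)
O*(-14) - 3 = -22*(-14) - 3 = 308 - 3 = 305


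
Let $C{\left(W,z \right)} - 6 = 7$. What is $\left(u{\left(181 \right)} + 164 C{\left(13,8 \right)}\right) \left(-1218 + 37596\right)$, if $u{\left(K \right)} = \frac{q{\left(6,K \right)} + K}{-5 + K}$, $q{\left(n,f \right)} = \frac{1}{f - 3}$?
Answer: $\frac{110495719485}{1424} \approx 7.7595 \cdot 10^{7}$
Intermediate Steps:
$C{\left(W,z \right)} = 13$ ($C{\left(W,z \right)} = 6 + 7 = 13$)
$q{\left(n,f \right)} = \frac{1}{-3 + f}$
$u{\left(K \right)} = \frac{K + \frac{1}{-3 + K}}{-5 + K}$ ($u{\left(K \right)} = \frac{\frac{1}{-3 + K} + K}{-5 + K} = \frac{K + \frac{1}{-3 + K}}{-5 + K}$)
$\left(u{\left(181 \right)} + 164 C{\left(13,8 \right)}\right) \left(-1218 + 37596\right) = \left(\frac{1 + 181 \left(-3 + 181\right)}{\left(-5 + 181\right) \left(-3 + 181\right)} + 164 \cdot 13\right) \left(-1218 + 37596\right) = \left(\frac{1 + 181 \cdot 178}{176 \cdot 178} + 2132\right) 36378 = \left(\frac{1}{176} \cdot \frac{1}{178} \left(1 + 32218\right) + 2132\right) 36378 = \left(\frac{1}{176} \cdot \frac{1}{178} \cdot 32219 + 2132\right) 36378 = \left(\frac{2929}{2848} + 2132\right) 36378 = \frac{6074865}{2848} \cdot 36378 = \frac{110495719485}{1424}$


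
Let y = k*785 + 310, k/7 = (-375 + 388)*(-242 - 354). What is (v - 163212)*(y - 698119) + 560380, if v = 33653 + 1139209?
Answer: -43690653555470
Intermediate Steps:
k = -54236 (k = 7*((-375 + 388)*(-242 - 354)) = 7*(13*(-596)) = 7*(-7748) = -54236)
v = 1172862
y = -42574950 (y = -54236*785 + 310 = -42575260 + 310 = -42574950)
(v - 163212)*(y - 698119) + 560380 = (1172862 - 163212)*(-42574950 - 698119) + 560380 = 1009650*(-43273069) + 560380 = -43690654115850 + 560380 = -43690653555470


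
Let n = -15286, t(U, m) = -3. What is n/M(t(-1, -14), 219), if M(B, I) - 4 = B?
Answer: -15286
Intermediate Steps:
M(B, I) = 4 + B
n/M(t(-1, -14), 219) = -15286/(4 - 3) = -15286/1 = -15286*1 = -15286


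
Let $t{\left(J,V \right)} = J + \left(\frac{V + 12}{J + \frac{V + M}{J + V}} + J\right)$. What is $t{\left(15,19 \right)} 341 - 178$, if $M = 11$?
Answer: $\frac{2893747}{270} \approx 10718.0$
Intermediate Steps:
$t{\left(J,V \right)} = 2 J + \frac{12 + V}{J + \frac{11 + V}{J + V}}$ ($t{\left(J,V \right)} = J + \left(\frac{V + 12}{J + \frac{V + 11}{J + V}} + J\right) = J + \left(\frac{12 + V}{J + \frac{11 + V}{J + V}} + J\right) = J + \left(J + \frac{12 + V}{J + \frac{11 + V}{J + V}}\right) = 2 J + \frac{12 + V}{J + \frac{11 + V}{J + V}}$)
$t{\left(15,19 \right)} 341 - 178 = \frac{19^{2} + 2 \cdot 15^{3} + 12 \cdot 19 + 34 \cdot 15 + 2 \cdot 19 \cdot 15^{2} + 3 \cdot 15 \cdot 19}{11 + 19 + 15^{2} + 15 \cdot 19} \cdot 341 - 178 = \frac{361 + 2 \cdot 3375 + 228 + 510 + 2 \cdot 19 \cdot 225 + 855}{11 + 19 + 225 + 285} \cdot 341 - 178 = \frac{361 + 6750 + 228 + 510 + 8550 + 855}{540} \cdot 341 - 178 = \frac{1}{540} \cdot 17254 \cdot 341 - 178 = \frac{8627}{270} \cdot 341 - 178 = \frac{2941807}{270} - 178 = \frac{2893747}{270}$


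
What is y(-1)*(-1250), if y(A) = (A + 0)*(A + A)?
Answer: -2500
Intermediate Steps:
y(A) = 2*A² (y(A) = A*(2*A) = 2*A²)
y(-1)*(-1250) = (2*(-1)²)*(-1250) = (2*1)*(-1250) = 2*(-1250) = -2500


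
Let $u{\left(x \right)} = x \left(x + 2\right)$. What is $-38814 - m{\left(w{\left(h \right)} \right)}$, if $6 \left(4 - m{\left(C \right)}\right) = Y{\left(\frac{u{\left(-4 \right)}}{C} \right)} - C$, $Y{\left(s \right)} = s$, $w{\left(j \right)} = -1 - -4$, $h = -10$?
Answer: $- \frac{698725}{18} \approx -38818.0$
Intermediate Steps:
$u{\left(x \right)} = x \left(2 + x\right)$
$w{\left(j \right)} = 3$ ($w{\left(j \right)} = -1 + 4 = 3$)
$m{\left(C \right)} = 4 - \frac{4}{3 C} + \frac{C}{6}$ ($m{\left(C \right)} = 4 - \frac{\frac{\left(-4\right) \left(2 - 4\right)}{C} - C}{6} = 4 - \frac{\frac{\left(-4\right) \left(-2\right)}{C} - C}{6} = 4 - \frac{\frac{8}{C} - C}{6} = 4 - \frac{- C + \frac{8}{C}}{6} = 4 + \left(- \frac{4}{3 C} + \frac{C}{6}\right) = 4 - \frac{4}{3 C} + \frac{C}{6}$)
$-38814 - m{\left(w{\left(h \right)} \right)} = -38814 - \frac{-8 + 3 \left(24 + 3\right)}{6 \cdot 3} = -38814 - \frac{1}{6} \cdot \frac{1}{3} \left(-8 + 3 \cdot 27\right) = -38814 - \frac{1}{6} \cdot \frac{1}{3} \left(-8 + 81\right) = -38814 - \frac{1}{6} \cdot \frac{1}{3} \cdot 73 = -38814 - \frac{73}{18} = - \frac{698725}{18}$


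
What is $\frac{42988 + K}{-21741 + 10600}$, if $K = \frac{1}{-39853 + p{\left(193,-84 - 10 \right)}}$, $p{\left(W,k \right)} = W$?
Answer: $- \frac{1704904079}{441852060} \approx -3.8585$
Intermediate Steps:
$K = - \frac{1}{39660}$ ($K = \frac{1}{-39853 + 193} = \frac{1}{-39660} = - \frac{1}{39660} \approx -2.5214 \cdot 10^{-5}$)
$\frac{42988 + K}{-21741 + 10600} = \frac{42988 - \frac{1}{39660}}{-21741 + 10600} = \frac{1704904079}{39660 \left(-11141\right)} = \frac{1704904079}{39660} \left(- \frac{1}{11141}\right) = - \frac{1704904079}{441852060}$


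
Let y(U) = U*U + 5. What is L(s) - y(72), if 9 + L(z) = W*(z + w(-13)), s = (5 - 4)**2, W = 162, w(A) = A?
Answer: -7142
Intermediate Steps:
y(U) = 5 + U**2 (y(U) = U**2 + 5 = 5 + U**2)
s = 1 (s = 1**2 = 1)
L(z) = -2115 + 162*z (L(z) = -9 + 162*(z - 13) = -9 + 162*(-13 + z) = -9 + (-2106 + 162*z) = -2115 + 162*z)
L(s) - y(72) = (-2115 + 162*1) - (5 + 72**2) = (-2115 + 162) - (5 + 5184) = -1953 - 1*5189 = -1953 - 5189 = -7142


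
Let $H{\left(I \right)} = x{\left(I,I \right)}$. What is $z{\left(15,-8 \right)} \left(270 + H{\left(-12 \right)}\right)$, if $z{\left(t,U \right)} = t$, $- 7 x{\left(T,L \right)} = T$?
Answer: $\frac{28530}{7} \approx 4075.7$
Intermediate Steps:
$x{\left(T,L \right)} = - \frac{T}{7}$
$H{\left(I \right)} = - \frac{I}{7}$
$z{\left(15,-8 \right)} \left(270 + H{\left(-12 \right)}\right) = 15 \left(270 - - \frac{12}{7}\right) = 15 \left(270 + \frac{12}{7}\right) = 15 \cdot \frac{1902}{7} = \frac{28530}{7}$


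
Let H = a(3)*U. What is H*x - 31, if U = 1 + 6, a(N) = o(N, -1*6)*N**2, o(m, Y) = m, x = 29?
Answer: 5450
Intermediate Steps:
a(N) = N**3 (a(N) = N*N**2 = N**3)
U = 7
H = 189 (H = 3**3*7 = 27*7 = 189)
H*x - 31 = 189*29 - 31 = 5481 - 31 = 5450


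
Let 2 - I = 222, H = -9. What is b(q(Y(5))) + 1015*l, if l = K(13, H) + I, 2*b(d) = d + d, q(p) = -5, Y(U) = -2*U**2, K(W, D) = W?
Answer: -210110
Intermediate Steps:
b(d) = d (b(d) = (d + d)/2 = (2*d)/2 = d)
I = -220 (I = 2 - 1*222 = 2 - 222 = -220)
l = -207 (l = 13 - 220 = -207)
b(q(Y(5))) + 1015*l = -5 + 1015*(-207) = -5 - 210105 = -210110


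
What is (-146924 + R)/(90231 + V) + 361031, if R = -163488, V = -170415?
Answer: 7237305029/20046 ≈ 3.6104e+5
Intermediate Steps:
(-146924 + R)/(90231 + V) + 361031 = (-146924 - 163488)/(90231 - 170415) + 361031 = -310412/(-80184) + 361031 = -310412*(-1/80184) + 361031 = 77603/20046 + 361031 = 7237305029/20046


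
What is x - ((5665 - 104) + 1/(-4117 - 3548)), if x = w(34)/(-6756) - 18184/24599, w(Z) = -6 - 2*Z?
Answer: -393601281257077/70769601070 ≈ -5561.7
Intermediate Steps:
x = -60515389/83095422 (x = (-6 - 2*34)/(-6756) - 18184/24599 = (-6 - 68)*(-1/6756) - 18184*1/24599 = -74*(-1/6756) - 18184/24599 = 37/3378 - 18184/24599 = -60515389/83095422 ≈ -0.72826)
x - ((5665 - 104) + 1/(-4117 - 3548)) = -60515389/83095422 - ((5665 - 104) + 1/(-4117 - 3548)) = -60515389/83095422 - (5561 + 1/(-7665)) = -60515389/83095422 - (5561 - 1/7665) = -60515389/83095422 - 1*42625064/7665 = -60515389/83095422 - 42625064/7665 = -393601281257077/70769601070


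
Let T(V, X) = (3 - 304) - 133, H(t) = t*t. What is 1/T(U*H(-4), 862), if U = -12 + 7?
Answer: -1/434 ≈ -0.0023041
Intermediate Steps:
H(t) = t**2
U = -5
T(V, X) = -434 (T(V, X) = -301 - 133 = -434)
1/T(U*H(-4), 862) = 1/(-434) = -1/434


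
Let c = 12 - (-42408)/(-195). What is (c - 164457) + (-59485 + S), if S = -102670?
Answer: -21243136/65 ≈ -3.2682e+5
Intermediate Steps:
c = -13356/65 (c = 12 - (-42408)*(-1)/195 = 12 - 186*76/65 = 12 - 14136/65 = -13356/65 ≈ -205.48)
(c - 164457) + (-59485 + S) = (-13356/65 - 164457) + (-59485 - 102670) = -10703061/65 - 162155 = -21243136/65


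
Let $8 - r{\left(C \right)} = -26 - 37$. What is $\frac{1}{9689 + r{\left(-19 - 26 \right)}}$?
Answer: $\frac{1}{9760} \approx 0.00010246$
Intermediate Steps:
$r{\left(C \right)} = 71$ ($r{\left(C \right)} = 8 - \left(-26 - 37\right) = 8 - -63 = 8 + 63 = 71$)
$\frac{1}{9689 + r{\left(-19 - 26 \right)}} = \frac{1}{9689 + 71} = \frac{1}{9760}$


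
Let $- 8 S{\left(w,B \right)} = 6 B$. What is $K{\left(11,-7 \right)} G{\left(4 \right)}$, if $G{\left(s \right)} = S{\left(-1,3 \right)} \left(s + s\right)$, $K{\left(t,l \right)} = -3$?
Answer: $54$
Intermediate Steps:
$S{\left(w,B \right)} = - \frac{3 B}{4}$ ($S{\left(w,B \right)} = - \frac{6 B}{8} = - \frac{3 B}{4}$)
$G{\left(s \right)} = - \frac{9 s}{2}$ ($G{\left(s \right)} = \left(- \frac{3}{4}\right) 3 \left(s + s\right) = - \frac{9 \cdot 2 s}{4} = - \frac{9 s}{2}$)
$K{\left(11,-7 \right)} G{\left(4 \right)} = - 3 \left(\left(- \frac{9}{2}\right) 4\right) = \left(-3\right) \left(-18\right) = 54$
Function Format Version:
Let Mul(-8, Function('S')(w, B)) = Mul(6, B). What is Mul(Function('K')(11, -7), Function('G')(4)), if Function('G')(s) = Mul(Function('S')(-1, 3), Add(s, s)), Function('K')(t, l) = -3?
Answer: 54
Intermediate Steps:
Function('S')(w, B) = Mul(Rational(-3, 4), B) (Function('S')(w, B) = Mul(Rational(-1, 8), Mul(6, B)) = Mul(Rational(-3, 4), B))
Function('G')(s) = Mul(Rational(-9, 2), s) (Function('G')(s) = Mul(Mul(Rational(-3, 4), 3), Add(s, s)) = Mul(Rational(-9, 4), Mul(2, s)) = Mul(Rational(-9, 2), s))
Mul(Function('K')(11, -7), Function('G')(4)) = Mul(-3, Mul(Rational(-9, 2), 4)) = Mul(-3, -18) = 54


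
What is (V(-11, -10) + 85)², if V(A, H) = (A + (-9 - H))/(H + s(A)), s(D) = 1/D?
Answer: 91107025/12321 ≈ 7394.5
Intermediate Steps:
V(A, H) = (-9 + A - H)/(H + 1/A) (V(A, H) = (A + (-9 - H))/(H + 1/A) = (-9 + A - H)/(H + 1/A))
(V(-11, -10) + 85)² = (-11*(-9 - 11 - 1*(-10))/(1 - 11*(-10)) + 85)² = (-11*(-9 - 11 + 10)/(1 + 110) + 85)² = (-11*(-10)/111 + 85)² = (-11*1/111*(-10) + 85)² = (110/111 + 85)² = (9545/111)² = 91107025/12321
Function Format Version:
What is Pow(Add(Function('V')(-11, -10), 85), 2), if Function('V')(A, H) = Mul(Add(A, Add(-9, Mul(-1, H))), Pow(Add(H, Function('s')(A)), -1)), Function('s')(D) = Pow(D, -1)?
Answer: Rational(91107025, 12321) ≈ 7394.5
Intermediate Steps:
Function('V')(A, H) = Mul(Pow(Add(H, Pow(A, -1)), -1), Add(-9, A, Mul(-1, H))) (Function('V')(A, H) = Mul(Add(A, Add(-9, Mul(-1, H))), Pow(Add(H, Pow(A, -1)), -1)) = Mul(Add(-9, A, Mul(-1, H)), Pow(Add(H, Pow(A, -1)), -1)) = Mul(Pow(Add(H, Pow(A, -1)), -1), Add(-9, A, Mul(-1, H))))
Pow(Add(Function('V')(-11, -10), 85), 2) = Pow(Add(Mul(-11, Pow(Add(1, Mul(-11, -10)), -1), Add(-9, -11, Mul(-1, -10))), 85), 2) = Pow(Add(Mul(-11, Pow(Add(1, 110), -1), Add(-9, -11, 10)), 85), 2) = Pow(Add(Mul(-11, Pow(111, -1), -10), 85), 2) = Pow(Add(Mul(-11, Rational(1, 111), -10), 85), 2) = Pow(Add(Rational(110, 111), 85), 2) = Pow(Rational(9545, 111), 2) = Rational(91107025, 12321)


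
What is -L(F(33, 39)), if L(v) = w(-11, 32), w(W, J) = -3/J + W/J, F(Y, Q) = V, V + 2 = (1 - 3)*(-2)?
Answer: 7/16 ≈ 0.43750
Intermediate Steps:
V = 2 (V = -2 + (1 - 3)*(-2) = -2 - 2*(-2) = -2 + 4 = 2)
F(Y, Q) = 2
L(v) = -7/16 (L(v) = (-3 - 11)/32 = (1/32)*(-14) = -7/16)
-L(F(33, 39)) = -1*(-7/16) = 7/16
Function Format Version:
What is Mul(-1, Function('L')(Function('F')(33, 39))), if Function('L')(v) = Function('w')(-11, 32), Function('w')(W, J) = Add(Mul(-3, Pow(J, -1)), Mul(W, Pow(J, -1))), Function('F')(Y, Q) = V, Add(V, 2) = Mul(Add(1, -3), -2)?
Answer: Rational(7, 16) ≈ 0.43750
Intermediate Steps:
V = 2 (V = Add(-2, Mul(Add(1, -3), -2)) = Add(-2, Mul(-2, -2)) = Add(-2, 4) = 2)
Function('F')(Y, Q) = 2
Function('L')(v) = Rational(-7, 16) (Function('L')(v) = Mul(Pow(32, -1), Add(-3, -11)) = Mul(Rational(1, 32), -14) = Rational(-7, 16))
Mul(-1, Function('L')(Function('F')(33, 39))) = Mul(-1, Rational(-7, 16)) = Rational(7, 16)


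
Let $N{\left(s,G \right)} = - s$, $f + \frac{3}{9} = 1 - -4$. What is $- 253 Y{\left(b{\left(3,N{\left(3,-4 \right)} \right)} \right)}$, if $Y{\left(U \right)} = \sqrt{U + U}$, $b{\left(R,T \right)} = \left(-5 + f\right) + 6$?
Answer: $- \frac{253 \sqrt{102}}{3} \approx -851.72$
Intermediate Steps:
$f = \frac{14}{3}$ ($f = - \frac{1}{3} + \left(1 - -4\right) = - \frac{1}{3} + \left(1 + 4\right) = - \frac{1}{3} + 5 = \frac{14}{3} \approx 4.6667$)
$b{\left(R,T \right)} = \frac{17}{3}$ ($b{\left(R,T \right)} = \left(-5 + \frac{14}{3}\right) + 6 = - \frac{1}{3} + 6 = \frac{17}{3}$)
$Y{\left(U \right)} = \sqrt{2} \sqrt{U}$ ($Y{\left(U \right)} = \sqrt{2 U} = \sqrt{2} \sqrt{U}$)
$- 253 Y{\left(b{\left(3,N{\left(3,-4 \right)} \right)} \right)} = - 253 \sqrt{2} \sqrt{\frac{17}{3}} = - 253 \sqrt{2} \frac{\sqrt{51}}{3} = - 253 \frac{\sqrt{102}}{3} = - \frac{253 \sqrt{102}}{3}$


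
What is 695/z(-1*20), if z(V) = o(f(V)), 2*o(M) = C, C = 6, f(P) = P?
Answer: 695/3 ≈ 231.67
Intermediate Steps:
o(M) = 3 (o(M) = (½)*6 = 3)
z(V) = 3
695/z(-1*20) = 695/3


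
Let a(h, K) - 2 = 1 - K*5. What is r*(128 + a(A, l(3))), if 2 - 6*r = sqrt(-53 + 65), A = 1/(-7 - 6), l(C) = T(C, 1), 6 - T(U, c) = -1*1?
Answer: 32 - 32*sqrt(3) ≈ -23.426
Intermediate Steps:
T(U, c) = 7 (T(U, c) = 6 - (-1) = 6 - 1*(-1) = 6 + 1 = 7)
l(C) = 7
A = -1/13 (A = 1/(-13) = -1/13 ≈ -0.076923)
r = 1/3 - sqrt(3)/3 (r = 1/3 - sqrt(-53 + 65)/6 = 1/3 - sqrt(3)/3 ≈ -0.24402)
a(h, K) = 3 - 5*K (a(h, K) = 2 + (1 - K*5) = 2 + (1 - 5*K) = 3 - 5*K)
r*(128 + a(A, l(3))) = (1/3 - sqrt(3)/3)*(128 + (3 - 5*7)) = (1/3 - sqrt(3)/3)*(128 + (3 - 35)) = (1/3 - sqrt(3)/3)*(128 - 32) = (1/3 - sqrt(3)/3)*96 = 32 - 32*sqrt(3)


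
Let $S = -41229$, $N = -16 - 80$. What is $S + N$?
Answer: $-41325$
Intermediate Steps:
$N = -96$ ($N = -16 - 80 = -96$)
$S + N = -41229 - 96 = -41325$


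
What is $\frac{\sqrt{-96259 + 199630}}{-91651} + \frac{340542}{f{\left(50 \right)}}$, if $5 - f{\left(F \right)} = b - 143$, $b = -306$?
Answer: $\frac{170271}{227} - \frac{\sqrt{103371}}{91651} \approx 750.09$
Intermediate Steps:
$f{\left(F \right)} = 454$ ($f{\left(F \right)} = 5 - \left(-306 - 143\right) = 5 - -449 = 5 + 449 = 454$)
$\frac{\sqrt{-96259 + 199630}}{-91651} + \frac{340542}{f{\left(50 \right)}} = \frac{\sqrt{-96259 + 199630}}{-91651} + \frac{340542}{454} = \sqrt{103371} \left(- \frac{1}{91651}\right) + 340542 \cdot \frac{1}{454} = - \frac{\sqrt{103371}}{91651} + \frac{170271}{227} = \frac{170271}{227} - \frac{\sqrt{103371}}{91651}$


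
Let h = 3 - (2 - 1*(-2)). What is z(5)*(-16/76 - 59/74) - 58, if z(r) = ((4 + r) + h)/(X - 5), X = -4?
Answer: -361298/6327 ≈ -57.104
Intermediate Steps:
h = -1 (h = 3 - (2 + 2) = 3 - 1*4 = 3 - 4 = -1)
z(r) = -1/3 - r/9 (z(r) = ((4 + r) - 1)/(-4 - 5) = (3 + r)/(-9) = (3 + r)*(-1/9) = -1/3 - r/9)
z(5)*(-16/76 - 59/74) - 58 = (-1/3 - 1/9*5)*(-16/76 - 59/74) - 58 = (-1/3 - 5/9)*(-16*1/76 - 59*1/74) - 58 = -8*(-4/19 - 59/74)/9 - 58 = -8/9*(-1417/1406) - 58 = 5668/6327 - 58 = -361298/6327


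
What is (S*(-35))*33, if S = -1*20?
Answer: 23100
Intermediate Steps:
S = -20
(S*(-35))*33 = -20*(-35)*33 = 700*33 = 23100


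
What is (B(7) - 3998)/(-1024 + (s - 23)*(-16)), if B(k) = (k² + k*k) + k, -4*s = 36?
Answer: 3893/512 ≈ 7.6035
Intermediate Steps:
s = -9 (s = -¼*36 = -9)
B(k) = k + 2*k² (B(k) = (k² + k²) + k = 2*k² + k = k + 2*k²)
(B(7) - 3998)/(-1024 + (s - 23)*(-16)) = (7*(1 + 2*7) - 3998)/(-1024 + (-9 - 23)*(-16)) = (7*(1 + 14) - 3998)/(-1024 - 32*(-16)) = (7*15 - 3998)/(-1024 + 512) = (105 - 3998)/(-512) = -3893*(-1/512) = 3893/512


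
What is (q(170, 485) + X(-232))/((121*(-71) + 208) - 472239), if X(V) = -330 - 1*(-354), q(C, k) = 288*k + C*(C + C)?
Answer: -98752/240311 ≈ -0.41093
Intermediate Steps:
q(C, k) = 2*C**2 + 288*k (q(C, k) = 288*k + C*(2*C) = 288*k + 2*C**2 = 2*C**2 + 288*k)
X(V) = 24 (X(V) = -330 + 354 = 24)
(q(170, 485) + X(-232))/((121*(-71) + 208) - 472239) = ((2*170**2 + 288*485) + 24)/((121*(-71) + 208) - 472239) = ((2*28900 + 139680) + 24)/((-8591 + 208) - 472239) = ((57800 + 139680) + 24)/(-8383 - 472239) = (197480 + 24)/(-480622) = 197504*(-1/480622) = -98752/240311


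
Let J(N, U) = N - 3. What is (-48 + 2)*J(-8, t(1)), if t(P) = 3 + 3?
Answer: 506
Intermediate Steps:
t(P) = 6
J(N, U) = -3 + N
(-48 + 2)*J(-8, t(1)) = (-48 + 2)*(-3 - 8) = -46*(-11) = 506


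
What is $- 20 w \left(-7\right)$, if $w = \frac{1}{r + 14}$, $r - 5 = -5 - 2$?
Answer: $\frac{35}{3} \approx 11.667$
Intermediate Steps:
$r = -2$ ($r = 5 - 7 = -2$)
$w = \frac{1}{12}$ ($w = \frac{1}{-2 + 14} = \frac{1}{12} \approx 0.083333$)
$- 20 w \left(-7\right) = \left(-20\right) \frac{1}{12} \left(-7\right) = \left(- \frac{5}{3}\right) \left(-7\right) = \frac{35}{3}$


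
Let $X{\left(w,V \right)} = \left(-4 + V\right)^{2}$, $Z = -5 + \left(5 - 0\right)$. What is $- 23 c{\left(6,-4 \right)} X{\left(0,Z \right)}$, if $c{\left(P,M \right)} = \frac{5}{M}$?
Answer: $460$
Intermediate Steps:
$Z = 0$ ($Z = -5 + \left(5 + 0\right) = -5 + 5 = 0$)
$- 23 c{\left(6,-4 \right)} X{\left(0,Z \right)} = - 23 \frac{5}{-4} \left(-4 + 0\right)^{2} = - 23 \cdot 5 \left(- \frac{1}{4}\right) \left(-4\right)^{2} = \left(-23\right) \left(- \frac{5}{4}\right) 16 = \frac{115}{4} \cdot 16 = 460$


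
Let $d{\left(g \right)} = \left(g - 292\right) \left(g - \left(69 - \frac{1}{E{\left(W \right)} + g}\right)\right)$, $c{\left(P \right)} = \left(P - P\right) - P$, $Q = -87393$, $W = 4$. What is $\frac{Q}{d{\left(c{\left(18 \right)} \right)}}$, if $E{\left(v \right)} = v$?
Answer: $- \frac{611751}{188945} \approx -3.2377$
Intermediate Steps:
$c{\left(P \right)} = - P$ ($c{\left(P \right)} = 0 - P = - P$)
$d{\left(g \right)} = \left(-292 + g\right) \left(-69 + g + \frac{1}{4 + g}\right)$ ($d{\left(g \right)} = \left(g - 292\right) \left(g - \left(69 - \frac{1}{4 + g}\right)\right) = \left(-292 + g\right) \left(-69 + g + \frac{1}{4 + g}\right)$)
$\frac{Q}{d{\left(c{\left(18 \right)} \right)}} = - \frac{87393}{\frac{1}{4 - 18} \left(80300 + \left(\left(-1\right) 18\right)^{3} - 357 \left(\left(-1\right) 18\right)^{2} + 18705 \left(\left(-1\right) 18\right)\right)} = - \frac{87393}{\frac{1}{4 - 18} \left(80300 + \left(-18\right)^{3} - 357 \left(-18\right)^{2} + 18705 \left(-18\right)\right)} = - \frac{87393}{\frac{1}{-14} \left(80300 - 5832 - 115668 - 336690\right)} = - \frac{87393}{\left(- \frac{1}{14}\right) \left(80300 - 5832 - 115668 - 336690\right)} = - \frac{87393}{\left(- \frac{1}{14}\right) \left(-377890\right)} = - \frac{87393}{\frac{188945}{7}} = \left(-87393\right) \frac{7}{188945} = - \frac{611751}{188945}$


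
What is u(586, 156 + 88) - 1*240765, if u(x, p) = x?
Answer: -240179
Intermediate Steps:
u(586, 156 + 88) - 1*240765 = 586 - 1*240765 = 586 - 240765 = -240179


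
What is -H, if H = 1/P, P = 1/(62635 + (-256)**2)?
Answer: -128171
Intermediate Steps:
P = 1/128171 (P = 1/(62635 + 65536) = 1/128171 ≈ 7.8021e-6)
H = 128171 (H = 1/(1/128171) = 128171)
-H = -1*128171 = -128171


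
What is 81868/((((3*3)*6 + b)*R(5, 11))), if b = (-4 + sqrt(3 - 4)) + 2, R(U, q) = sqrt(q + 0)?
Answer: 81868*sqrt(11)*(52 - I)/29755 ≈ 474.52 - 9.1254*I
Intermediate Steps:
R(U, q) = sqrt(q)
b = -2 + I (b = (-4 + sqrt(-1)) + 2 = (-4 + I) + 2 = -2 + I ≈ -2.0 + 1.0*I)
81868/((((3*3)*6 + b)*R(5, 11))) = 81868/((((3*3)*6 + (-2 + I))*sqrt(11))) = 81868/(((9*6 + (-2 + I))*sqrt(11))) = 81868/(((54 + (-2 + I))*sqrt(11))) = 81868/(((52 + I)*sqrt(11))) = 81868/((sqrt(11)*(52 + I))) = 81868*(sqrt(11)*(52 - I)/29755) = 81868*sqrt(11)*(52 - I)/29755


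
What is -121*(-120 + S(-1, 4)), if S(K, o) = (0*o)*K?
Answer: 14520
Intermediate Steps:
S(K, o) = 0 (S(K, o) = 0*K = 0)
-121*(-120 + S(-1, 4)) = -121*(-120 + 0) = -121*(-120) = 14520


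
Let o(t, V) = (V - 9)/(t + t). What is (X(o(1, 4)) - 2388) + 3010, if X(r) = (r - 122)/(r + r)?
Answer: 6469/10 ≈ 646.90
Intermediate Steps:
o(t, V) = (-9 + V)/(2*t) (o(t, V) = (-9 + V)/((2*t)) = (-9 + V)*(1/(2*t)) = (-9 + V)/(2*t))
X(r) = (-122 + r)/(2*r) (X(r) = (-122 + r)/((2*r)) = (-122 + r)*(1/(2*r)) = (-122 + r)/(2*r))
(X(o(1, 4)) - 2388) + 3010 = ((-122 + (½)*(-9 + 4)/1)/(2*(((½)*(-9 + 4)/1))) - 2388) + 3010 = ((-122 + (½)*1*(-5))/(2*(((½)*1*(-5)))) - 2388) + 3010 = ((-122 - 5/2)/(2*(-5/2)) - 2388) + 3010 = ((½)*(-⅖)*(-249/2) - 2388) + 3010 = (249/10 - 2388) + 3010 = -23631/10 + 3010 = 6469/10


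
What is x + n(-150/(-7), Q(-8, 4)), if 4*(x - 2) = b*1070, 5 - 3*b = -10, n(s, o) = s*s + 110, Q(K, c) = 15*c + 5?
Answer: 187051/98 ≈ 1908.7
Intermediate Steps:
Q(K, c) = 5 + 15*c
n(s, o) = 110 + s**2 (n(s, o) = s**2 + 110 = 110 + s**2)
b = 5 (b = 5/3 - 1/3*(-10) = 5/3 + 10/3 = 5)
x = 2679/2 (x = 2 + (5*1070)/4 = 2 + (1/4)*5350 = 2 + 2675/2 = 2679/2 ≈ 1339.5)
x + n(-150/(-7), Q(-8, 4)) = 2679/2 + (110 + (-150/(-7))**2) = 2679/2 + (110 + (-150*(-1/7))**2) = 2679/2 + (110 + (150/7)**2) = 2679/2 + (110 + 22500/49) = 2679/2 + 27890/49 = 187051/98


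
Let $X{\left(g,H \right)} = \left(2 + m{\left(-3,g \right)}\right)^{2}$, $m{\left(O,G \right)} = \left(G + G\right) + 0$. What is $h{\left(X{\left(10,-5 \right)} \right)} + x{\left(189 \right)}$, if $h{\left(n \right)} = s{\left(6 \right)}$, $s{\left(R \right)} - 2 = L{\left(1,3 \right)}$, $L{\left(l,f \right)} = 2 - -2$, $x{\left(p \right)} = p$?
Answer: $195$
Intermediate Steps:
$L{\left(l,f \right)} = 4$ ($L{\left(l,f \right)} = 2 + 2 = 4$)
$m{\left(O,G \right)} = 2 G$ ($m{\left(O,G \right)} = 2 G + 0 = 2 G$)
$s{\left(R \right)} = 6$ ($s{\left(R \right)} = 2 + 4 = 6$)
$X{\left(g,H \right)} = \left(2 + 2 g\right)^{2}$
$h{\left(n \right)} = 6$
$h{\left(X{\left(10,-5 \right)} \right)} + x{\left(189 \right)} = 6 + 189 = 195$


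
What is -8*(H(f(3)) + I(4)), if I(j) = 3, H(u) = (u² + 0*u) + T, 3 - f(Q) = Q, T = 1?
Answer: -32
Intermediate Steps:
f(Q) = 3 - Q
H(u) = 1 + u² (H(u) = (u² + 0*u) + 1 = (u² + 0) + 1 = u² + 1 = 1 + u²)
-8*(H(f(3)) + I(4)) = -8*((1 + (3 - 1*3)²) + 3) = -8*((1 + (3 - 3)²) + 3) = -8*((1 + 0²) + 3) = -8*((1 + 0) + 3) = -8*(1 + 3) = -8*4 = -32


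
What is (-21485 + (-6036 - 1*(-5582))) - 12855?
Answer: -34794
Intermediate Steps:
(-21485 + (-6036 - 1*(-5582))) - 12855 = (-21485 + (-6036 + 5582)) - 12855 = (-21485 - 454) - 12855 = -21939 - 12855 = -34794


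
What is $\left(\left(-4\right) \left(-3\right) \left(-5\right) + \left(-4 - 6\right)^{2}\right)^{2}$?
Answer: $1600$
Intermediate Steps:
$\left(\left(-4\right) \left(-3\right) \left(-5\right) + \left(-4 - 6\right)^{2}\right)^{2} = \left(12 \left(-5\right) + \left(-10\right)^{2}\right)^{2} = \left(-60 + 100\right)^{2} = 40^{2} = 1600$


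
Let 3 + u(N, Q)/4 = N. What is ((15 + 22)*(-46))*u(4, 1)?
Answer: -6808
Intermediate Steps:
u(N, Q) = -12 + 4*N
((15 + 22)*(-46))*u(4, 1) = ((15 + 22)*(-46))*(-12 + 4*4) = (37*(-46))*(-12 + 16) = -1702*4 = -6808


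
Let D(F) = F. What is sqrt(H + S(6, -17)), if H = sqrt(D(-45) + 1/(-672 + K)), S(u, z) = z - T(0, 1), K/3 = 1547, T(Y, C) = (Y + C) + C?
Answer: sqrt(-8379 + 14*I*sqrt(44651))/21 ≈ 0.7581 + 4.4243*I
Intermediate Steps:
T(Y, C) = Y + 2*C (T(Y, C) = (C + Y) + C = Y + 2*C)
K = 4641 (K = 3*1547 = 4641)
S(u, z) = -2 + z (S(u, z) = z - (0 + 2*1) = z - (0 + 2) = z - 1*2 = z - 2 = -2 + z)
H = 2*I*sqrt(44651)/63 (H = sqrt(-45 + 1/(-672 + 4641)) = sqrt(-45 + 1/3969) = sqrt(-178604/3969) = 2*I*sqrt(44651)/63 ≈ 6.7082*I)
sqrt(H + S(6, -17)) = sqrt(2*I*sqrt(44651)/63 + (-2 - 17)) = sqrt(2*I*sqrt(44651)/63 - 19) = sqrt(-19 + 2*I*sqrt(44651)/63)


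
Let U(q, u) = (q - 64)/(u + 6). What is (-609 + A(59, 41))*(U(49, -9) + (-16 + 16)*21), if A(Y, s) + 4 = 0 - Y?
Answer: -3360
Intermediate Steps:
U(q, u) = (-64 + q)/(6 + u)
A(Y, s) = -4 - Y (A(Y, s) = -4 + (0 - Y) = -4 - Y)
(-609 + A(59, 41))*(U(49, -9) + (-16 + 16)*21) = (-609 + (-4 - 1*59))*((-64 + 49)/(6 - 9) + (-16 + 16)*21) = (-609 + (-4 - 59))*(-15/(-3) + 0*21) = (-609 - 63)*(-⅓*(-15) + 0) = -672*(5 + 0) = -672*5 = -3360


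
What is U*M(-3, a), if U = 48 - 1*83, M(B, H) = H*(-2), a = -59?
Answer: -4130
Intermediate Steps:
M(B, H) = -2*H
U = -35 (U = 48 - 83 = -35)
U*M(-3, a) = -(-70)*(-59) = -35*118 = -4130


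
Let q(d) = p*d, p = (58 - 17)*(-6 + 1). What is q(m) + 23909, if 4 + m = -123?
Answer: 49944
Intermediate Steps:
m = -127 (m = -4 - 123 = -127)
p = -205 (p = 41*(-5) = -205)
q(d) = -205*d
q(m) + 23909 = -205*(-127) + 23909 = 26035 + 23909 = 49944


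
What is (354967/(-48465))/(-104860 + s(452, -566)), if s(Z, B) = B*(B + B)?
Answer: -354967/25970067180 ≈ -1.3668e-5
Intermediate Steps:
s(Z, B) = 2*B² (s(Z, B) = B*(2*B) = 2*B²)
(354967/(-48465))/(-104860 + s(452, -566)) = (354967/(-48465))/(-104860 + 2*(-566)²) = (354967*(-1/48465))/(-104860 + 2*320356) = -354967/(48465*(-104860 + 640712)) = -354967/48465/535852 = -354967/48465*1/535852 = -354967/25970067180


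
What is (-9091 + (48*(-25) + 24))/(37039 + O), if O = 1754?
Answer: -10267/38793 ≈ -0.26466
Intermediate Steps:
(-9091 + (48*(-25) + 24))/(37039 + O) = (-9091 + (48*(-25) + 24))/(37039 + 1754) = (-9091 + (-1200 + 24))/38793 = (-9091 - 1176)*(1/38793) = -10267*1/38793 = -10267/38793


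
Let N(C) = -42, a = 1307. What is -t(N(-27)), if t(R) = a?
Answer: -1307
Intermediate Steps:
t(R) = 1307
-t(N(-27)) = -1*1307 = -1307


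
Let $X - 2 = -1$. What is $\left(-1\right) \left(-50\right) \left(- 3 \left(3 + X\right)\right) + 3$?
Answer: $-597$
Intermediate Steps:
$X = 1$ ($X = 2 - 1 = 1$)
$\left(-1\right) \left(-50\right) \left(- 3 \left(3 + X\right)\right) + 3 = \left(-1\right) \left(-50\right) \left(- 3 \left(3 + 1\right)\right) + 3 = 50 \left(\left(-3\right) 4\right) + 3 = 50 \left(-12\right) + 3 = -600 + 3 = -597$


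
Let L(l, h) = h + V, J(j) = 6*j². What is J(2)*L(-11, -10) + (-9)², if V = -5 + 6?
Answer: -135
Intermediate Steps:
V = 1
L(l, h) = 1 + h (L(l, h) = h + 1 = 1 + h)
J(2)*L(-11, -10) + (-9)² = (6*2²)*(1 - 10) + (-9)² = (6*4)*(-9) + 81 = 24*(-9) + 81 = -216 + 81 = -135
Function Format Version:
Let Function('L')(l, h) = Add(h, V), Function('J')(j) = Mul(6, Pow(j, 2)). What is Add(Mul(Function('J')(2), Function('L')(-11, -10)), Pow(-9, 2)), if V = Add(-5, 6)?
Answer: -135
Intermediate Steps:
V = 1
Function('L')(l, h) = Add(1, h) (Function('L')(l, h) = Add(h, 1) = Add(1, h))
Add(Mul(Function('J')(2), Function('L')(-11, -10)), Pow(-9, 2)) = Add(Mul(Mul(6, Pow(2, 2)), Add(1, -10)), Pow(-9, 2)) = Add(Mul(Mul(6, 4), -9), 81) = Add(Mul(24, -9), 81) = Add(-216, 81) = -135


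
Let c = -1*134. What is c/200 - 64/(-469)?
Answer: -25023/46900 ≈ -0.53354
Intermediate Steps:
c = -134
c/200 - 64/(-469) = -134/200 - 64/(-469) = -134*1/200 - 64*(-1/469) = -67/100 + 64/469 = -25023/46900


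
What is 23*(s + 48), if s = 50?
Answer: 2254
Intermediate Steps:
23*(s + 48) = 23*(50 + 48) = 23*98 = 2254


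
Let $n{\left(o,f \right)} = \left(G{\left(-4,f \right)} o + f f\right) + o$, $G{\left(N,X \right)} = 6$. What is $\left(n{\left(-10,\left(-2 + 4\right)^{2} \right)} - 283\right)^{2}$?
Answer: $113569$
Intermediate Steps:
$n{\left(o,f \right)} = f^{2} + 7 o$ ($n{\left(o,f \right)} = \left(6 o + f f\right) + o = \left(6 o + f^{2}\right) + o = \left(f^{2} + 6 o\right) + o = f^{2} + 7 o$)
$\left(n{\left(-10,\left(-2 + 4\right)^{2} \right)} - 283\right)^{2} = \left(\left(\left(\left(-2 + 4\right)^{2}\right)^{2} + 7 \left(-10\right)\right) - 283\right)^{2} = \left(\left(\left(2^{2}\right)^{2} - 70\right) - 283\right)^{2} = \left(\left(4^{2} - 70\right) - 283\right)^{2} = \left(\left(16 - 70\right) - 283\right)^{2} = \left(-54 - 283\right)^{2} = \left(-337\right)^{2} = 113569$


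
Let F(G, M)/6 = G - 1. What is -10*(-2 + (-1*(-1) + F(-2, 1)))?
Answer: 190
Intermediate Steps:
F(G, M) = -6 + 6*G (F(G, M) = 6*(G - 1) = 6*(-1 + G) = -6 + 6*G)
-10*(-2 + (-1*(-1) + F(-2, 1))) = -10*(-2 + (-1*(-1) + (-6 + 6*(-2)))) = -10*(-2 + (1 + (-6 - 12))) = -10*(-2 + (1 - 18)) = -10*(-2 - 17) = -10*(-19) = 190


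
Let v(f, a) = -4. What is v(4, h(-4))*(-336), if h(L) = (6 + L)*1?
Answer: 1344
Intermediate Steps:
h(L) = 6 + L
v(4, h(-4))*(-336) = -4*(-336) = 1344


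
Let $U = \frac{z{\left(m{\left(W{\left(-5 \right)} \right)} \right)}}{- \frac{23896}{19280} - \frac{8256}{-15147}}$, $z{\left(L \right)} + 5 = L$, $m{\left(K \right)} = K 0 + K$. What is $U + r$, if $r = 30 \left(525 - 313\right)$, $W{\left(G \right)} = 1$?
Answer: $\frac{53784585840}{8449043} \approx 6365.8$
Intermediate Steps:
$m{\left(K \right)} = K$ ($m{\left(K \right)} = 0 + K = K$)
$z{\left(L \right)} = -5 + L$
$r = 6360$ ($r = 30 \cdot 212 = 6360$)
$U = \frac{48672360}{8449043}$ ($U = \frac{-5 + 1}{- \frac{23896}{19280} - \frac{8256}{-15147}} = - \frac{4}{\left(-23896\right) \frac{1}{19280} - - \frac{2752}{5049}} = - \frac{4}{- \frac{2987}{2410} + \frac{2752}{5049}} = - \frac{4}{- \frac{8449043}{12168090}} = \left(-4\right) \left(- \frac{12168090}{8449043}\right) = \frac{48672360}{8449043} \approx 5.7607$)
$U + r = \frac{48672360}{8449043} + 6360 = \frac{53784585840}{8449043}$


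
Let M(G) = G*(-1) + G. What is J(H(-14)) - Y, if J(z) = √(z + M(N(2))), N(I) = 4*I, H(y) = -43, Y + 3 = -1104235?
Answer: 1104238 + I*√43 ≈ 1.1042e+6 + 6.5574*I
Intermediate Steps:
Y = -1104238 (Y = -3 - 1104235 = -1104238)
M(G) = 0 (M(G) = -G + G = 0)
J(z) = √z (J(z) = √(z + 0) = √z)
J(H(-14)) - Y = √(-43) - 1*(-1104238) = I*√43 + 1104238 = 1104238 + I*√43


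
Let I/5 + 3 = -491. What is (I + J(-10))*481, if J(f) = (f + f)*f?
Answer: -1091870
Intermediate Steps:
I = -2470 (I = -15 + 5*(-491) = -15 - 2455 = -2470)
J(f) = 2*f² (J(f) = (2*f)*f = 2*f²)
(I + J(-10))*481 = (-2470 + 2*(-10)²)*481 = (-2470 + 2*100)*481 = (-2470 + 200)*481 = -2270*481 = -1091870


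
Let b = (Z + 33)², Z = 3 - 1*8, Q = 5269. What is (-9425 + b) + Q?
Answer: -3372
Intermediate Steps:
Z = -5 (Z = 3 - 8 = -5)
b = 784 (b = (-5 + 33)² = 28² = 784)
(-9425 + b) + Q = (-9425 + 784) + 5269 = -8641 + 5269 = -3372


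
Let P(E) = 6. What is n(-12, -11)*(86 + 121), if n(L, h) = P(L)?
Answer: 1242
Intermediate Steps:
n(L, h) = 6
n(-12, -11)*(86 + 121) = 6*(86 + 121) = 6*207 = 1242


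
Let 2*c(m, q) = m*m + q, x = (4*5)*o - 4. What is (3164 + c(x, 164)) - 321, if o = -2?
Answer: 3893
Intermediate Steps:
x = -44 (x = (4*5)*(-2) - 4 = 20*(-2) - 4 = -40 - 4 = -44)
c(m, q) = q/2 + m**2/2 (c(m, q) = (m*m + q)/2 = (m**2 + q)/2 = (q + m**2)/2 = q/2 + m**2/2)
(3164 + c(x, 164)) - 321 = (3164 + ((1/2)*164 + (1/2)*(-44)**2)) - 321 = (3164 + (82 + (1/2)*1936)) - 321 = (3164 + (82 + 968)) - 321 = (3164 + 1050) - 321 = 4214 - 321 = 3893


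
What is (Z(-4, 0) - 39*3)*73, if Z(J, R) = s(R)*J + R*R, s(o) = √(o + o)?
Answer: -8541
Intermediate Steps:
s(o) = √2*√o (s(o) = √(2*o) = √2*√o)
Z(J, R) = R² + J*√2*√R (Z(J, R) = (√2*√R)*J + R*R = J*√2*√R + R² = R² + J*√2*√R)
(Z(-4, 0) - 39*3)*73 = ((0² - 4*√2*√0) - 39*3)*73 = ((0 - 4*√2*0) - 117)*73 = ((0 + 0) - 117)*73 = (0 - 117)*73 = -117*73 = -8541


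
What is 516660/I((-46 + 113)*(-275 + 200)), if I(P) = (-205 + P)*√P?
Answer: 17222*I*√201/175205 ≈ 1.3936*I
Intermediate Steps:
I(P) = √P*(-205 + P)
516660/I((-46 + 113)*(-275 + 200)) = 516660/((√((-46 + 113)*(-275 + 200))*(-205 + (-46 + 113)*(-275 + 200)))) = 516660/((√(67*(-75))*(-205 + 67*(-75)))) = 516660/((√(-5025)*(-205 - 5025))) = 516660/(((5*I*√201)*(-5230))) = 516660/((-26150*I*√201)) = 516660*(I*√201/5256150) = 17222*I*√201/175205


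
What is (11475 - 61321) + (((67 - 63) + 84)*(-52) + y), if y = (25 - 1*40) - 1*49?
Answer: -54486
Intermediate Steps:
y = -64 (y = (25 - 40) - 49 = -15 - 49 = -64)
(11475 - 61321) + (((67 - 63) + 84)*(-52) + y) = (11475 - 61321) + (((67 - 63) + 84)*(-52) - 64) = -49846 + ((4 + 84)*(-52) - 64) = -49846 + (88*(-52) - 64) = -49846 + (-4576 - 64) = -49846 - 4640 = -54486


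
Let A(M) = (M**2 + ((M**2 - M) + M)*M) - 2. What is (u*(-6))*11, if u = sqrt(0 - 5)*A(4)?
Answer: -5148*I*sqrt(5) ≈ -11511.0*I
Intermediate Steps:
A(M) = -2 + M**2 + M**3 (A(M) = (M**2 + M**2*M) - 2 = (M**2 + M**3) - 2 = -2 + M**2 + M**3)
u = 78*I*sqrt(5) (u = sqrt(0 - 5)*(-2 + 4**2 + 4**3) = sqrt(-5)*(-2 + 16 + 64) = (I*sqrt(5))*78 = 78*I*sqrt(5) ≈ 174.41*I)
(u*(-6))*11 = ((78*I*sqrt(5))*(-6))*11 = -468*I*sqrt(5)*11 = -5148*I*sqrt(5)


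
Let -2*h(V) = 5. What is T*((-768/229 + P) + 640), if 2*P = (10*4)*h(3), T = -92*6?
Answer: -74156784/229 ≈ -3.2383e+5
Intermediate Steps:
T = -552
h(V) = -5/2 (h(V) = -½*5 = -5/2)
P = -50 (P = ((10*4)*(-5/2))/2 = (40*(-5/2))/2 = (½)*(-100) = -50)
T*((-768/229 + P) + 640) = -552*((-768/229 - 50) + 640) = -552*(-12218/229 + 640) = -552*134342/229 = -74156784/229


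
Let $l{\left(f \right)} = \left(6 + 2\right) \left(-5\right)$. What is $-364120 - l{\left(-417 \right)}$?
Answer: $-364080$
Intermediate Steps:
$l{\left(f \right)} = -40$ ($l{\left(f \right)} = 8 \left(-5\right) = -40$)
$-364120 - l{\left(-417 \right)} = -364120 - -40 = -364120 + 40 = -364080$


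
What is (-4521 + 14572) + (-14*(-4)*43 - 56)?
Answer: 12403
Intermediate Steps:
(-4521 + 14572) + (-14*(-4)*43 - 56) = 10051 + (56*43 - 56) = 10051 + (2408 - 56) = 10051 + 2352 = 12403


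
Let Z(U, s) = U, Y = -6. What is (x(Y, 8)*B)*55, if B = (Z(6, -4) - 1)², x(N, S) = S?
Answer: 11000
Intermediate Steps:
B = 25 (B = (6 - 1)² = 5² = 25)
(x(Y, 8)*B)*55 = (8*25)*55 = 200*55 = 11000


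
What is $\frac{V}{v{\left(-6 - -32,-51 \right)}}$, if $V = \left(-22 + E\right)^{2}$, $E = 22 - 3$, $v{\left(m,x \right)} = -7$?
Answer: $- \frac{9}{7} \approx -1.2857$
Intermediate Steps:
$E = 19$ ($E = 22 - 3 = 19$)
$V = 9$ ($V = \left(-22 + 19\right)^{2} = \left(-3\right)^{2} = 9$)
$\frac{V}{v{\left(-6 - -32,-51 \right)}} = \frac{9}{-7} = 9 \left(- \frac{1}{7}\right) = - \frac{9}{7}$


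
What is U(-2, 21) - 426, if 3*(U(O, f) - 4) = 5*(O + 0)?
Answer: -1276/3 ≈ -425.33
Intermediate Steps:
U(O, f) = 4 + 5*O/3 (U(O, f) = 4 + (5*(O + 0))/3 = 4 + (5*O)/3 = 4 + 5*O/3)
U(-2, 21) - 426 = (4 + (5/3)*(-2)) - 426 = (4 - 10/3) - 426 = 2/3 - 426 = -1276/3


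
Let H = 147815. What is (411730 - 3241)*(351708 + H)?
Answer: 204049650747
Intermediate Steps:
(411730 - 3241)*(351708 + H) = (411730 - 3241)*(351708 + 147815) = 408489*499523 = 204049650747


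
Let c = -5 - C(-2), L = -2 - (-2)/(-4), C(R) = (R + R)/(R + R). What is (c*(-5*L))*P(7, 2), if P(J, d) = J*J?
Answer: -3675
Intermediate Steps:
P(J, d) = J²
C(R) = 1 (C(R) = (2*R)/((2*R)) = (2*R)*(1/(2*R)) = 1)
L = -5/2 (L = -2 - (-2)*(-1)/4 = -2 - 1*½ = -2 - ½ = -5/2 ≈ -2.5000)
c = -6 (c = -5 - 1*1 = -5 - 1 = -6)
(c*(-5*L))*P(7, 2) = -(-30)*(-5)/2*7² = -6*25/2*49 = -75*49 = -3675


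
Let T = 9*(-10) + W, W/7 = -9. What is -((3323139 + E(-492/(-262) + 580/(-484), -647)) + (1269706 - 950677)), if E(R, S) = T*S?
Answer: -3741159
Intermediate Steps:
W = -63 (W = 7*(-9) = -63)
T = -153 (T = 9*(-10) - 63 = -90 - 63 = -153)
E(R, S) = -153*S
-((3323139 + E(-492/(-262) + 580/(-484), -647)) + (1269706 - 950677)) = -((3323139 - 153*(-647)) + (1269706 - 950677)) = -((3323139 + 98991) + 319029) = -(3422130 + 319029) = -1*3741159 = -3741159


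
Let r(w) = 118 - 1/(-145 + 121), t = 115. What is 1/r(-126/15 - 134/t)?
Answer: 24/2833 ≈ 0.0084716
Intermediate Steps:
r(w) = 2833/24 (r(w) = 118 - 1/(-24) = 118 - 1*(-1/24) = 118 + 1/24 = 2833/24)
1/r(-126/15 - 134/t) = 1/(2833/24) = 24/2833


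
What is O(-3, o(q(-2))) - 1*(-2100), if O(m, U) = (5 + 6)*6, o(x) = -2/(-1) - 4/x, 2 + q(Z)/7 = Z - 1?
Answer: 2166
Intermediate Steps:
q(Z) = -21 + 7*Z (q(Z) = -14 + 7*(Z - 1) = -14 + 7*(-1 + Z) = -14 + (-7 + 7*Z) = -21 + 7*Z)
o(x) = 2 - 4/x (o(x) = -2*(-1) - 4/x = 2 - 4/x)
O(m, U) = 66 (O(m, U) = 11*6 = 66)
O(-3, o(q(-2))) - 1*(-2100) = 66 - 1*(-2100) = 66 + 2100 = 2166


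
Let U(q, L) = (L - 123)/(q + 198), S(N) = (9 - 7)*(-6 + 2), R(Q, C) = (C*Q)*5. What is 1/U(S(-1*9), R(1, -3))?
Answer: -95/69 ≈ -1.3768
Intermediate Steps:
R(Q, C) = 5*C*Q
S(N) = -8 (S(N) = 2*(-4) = -8)
U(q, L) = (-123 + L)/(198 + q)
1/U(S(-1*9), R(1, -3)) = 1/((-123 + 5*(-3)*1)/(198 - 8)) = 1/((-123 - 15)/190) = 1/((1/190)*(-138)) = 1/(-69/95) = -95/69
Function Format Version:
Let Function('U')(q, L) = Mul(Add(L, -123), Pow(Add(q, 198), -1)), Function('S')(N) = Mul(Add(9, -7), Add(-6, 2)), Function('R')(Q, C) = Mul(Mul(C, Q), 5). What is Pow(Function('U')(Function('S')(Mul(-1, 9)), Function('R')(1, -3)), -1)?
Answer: Rational(-95, 69) ≈ -1.3768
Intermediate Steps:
Function('R')(Q, C) = Mul(5, C, Q)
Function('S')(N) = -8 (Function('S')(N) = Mul(2, -4) = -8)
Function('U')(q, L) = Mul(Pow(Add(198, q), -1), Add(-123, L)) (Function('U')(q, L) = Mul(Add(-123, L), Pow(Add(198, q), -1)) = Mul(Pow(Add(198, q), -1), Add(-123, L)))
Pow(Function('U')(Function('S')(Mul(-1, 9)), Function('R')(1, -3)), -1) = Pow(Mul(Pow(Add(198, -8), -1), Add(-123, Mul(5, -3, 1))), -1) = Pow(Mul(Pow(190, -1), Add(-123, -15)), -1) = Pow(Mul(Rational(1, 190), -138), -1) = Pow(Rational(-69, 95), -1) = Rational(-95, 69)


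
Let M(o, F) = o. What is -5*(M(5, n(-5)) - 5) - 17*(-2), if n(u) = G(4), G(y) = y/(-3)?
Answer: 34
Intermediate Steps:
G(y) = -y/3 (G(y) = y*(-⅓) = -y/3)
n(u) = -4/3 (n(u) = -⅓*4 = -4/3)
-5*(M(5, n(-5)) - 5) - 17*(-2) = -5*(5 - 5) - 17*(-2) = -5*0 + 34 = 0 + 34 = 34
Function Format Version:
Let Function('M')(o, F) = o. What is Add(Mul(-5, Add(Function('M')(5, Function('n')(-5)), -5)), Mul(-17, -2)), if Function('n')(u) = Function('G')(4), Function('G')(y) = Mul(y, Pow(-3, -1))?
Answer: 34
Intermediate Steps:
Function('G')(y) = Mul(Rational(-1, 3), y) (Function('G')(y) = Mul(y, Rational(-1, 3)) = Mul(Rational(-1, 3), y))
Function('n')(u) = Rational(-4, 3) (Function('n')(u) = Mul(Rational(-1, 3), 4) = Rational(-4, 3))
Add(Mul(-5, Add(Function('M')(5, Function('n')(-5)), -5)), Mul(-17, -2)) = Add(Mul(-5, Add(5, -5)), Mul(-17, -2)) = Add(Mul(-5, 0), 34) = Add(0, 34) = 34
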